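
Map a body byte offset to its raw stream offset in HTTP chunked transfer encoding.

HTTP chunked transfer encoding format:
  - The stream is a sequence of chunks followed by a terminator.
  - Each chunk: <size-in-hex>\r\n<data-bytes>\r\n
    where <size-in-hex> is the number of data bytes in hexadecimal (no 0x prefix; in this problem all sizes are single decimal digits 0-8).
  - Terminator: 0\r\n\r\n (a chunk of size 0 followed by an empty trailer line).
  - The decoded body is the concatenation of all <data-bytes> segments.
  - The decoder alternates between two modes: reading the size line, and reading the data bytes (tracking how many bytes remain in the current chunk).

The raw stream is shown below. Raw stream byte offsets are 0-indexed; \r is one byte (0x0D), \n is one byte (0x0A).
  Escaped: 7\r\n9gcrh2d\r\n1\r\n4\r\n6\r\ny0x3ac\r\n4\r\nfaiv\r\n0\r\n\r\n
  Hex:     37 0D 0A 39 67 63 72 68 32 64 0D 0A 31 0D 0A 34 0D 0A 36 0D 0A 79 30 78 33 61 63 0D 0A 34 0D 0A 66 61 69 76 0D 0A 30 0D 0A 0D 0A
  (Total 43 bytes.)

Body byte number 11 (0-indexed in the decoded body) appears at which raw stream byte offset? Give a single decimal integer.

Chunk 1: stream[0..1]='7' size=0x7=7, data at stream[3..10]='9gcrh2d' -> body[0..7], body so far='9gcrh2d'
Chunk 2: stream[12..13]='1' size=0x1=1, data at stream[15..16]='4' -> body[7..8], body so far='9gcrh2d4'
Chunk 3: stream[18..19]='6' size=0x6=6, data at stream[21..27]='y0x3ac' -> body[8..14], body so far='9gcrh2d4y0x3ac'
Chunk 4: stream[29..30]='4' size=0x4=4, data at stream[32..36]='faiv' -> body[14..18], body so far='9gcrh2d4y0x3acfaiv'
Chunk 5: stream[38..39]='0' size=0 (terminator). Final body='9gcrh2d4y0x3acfaiv' (18 bytes)
Body byte 11 at stream offset 24

Answer: 24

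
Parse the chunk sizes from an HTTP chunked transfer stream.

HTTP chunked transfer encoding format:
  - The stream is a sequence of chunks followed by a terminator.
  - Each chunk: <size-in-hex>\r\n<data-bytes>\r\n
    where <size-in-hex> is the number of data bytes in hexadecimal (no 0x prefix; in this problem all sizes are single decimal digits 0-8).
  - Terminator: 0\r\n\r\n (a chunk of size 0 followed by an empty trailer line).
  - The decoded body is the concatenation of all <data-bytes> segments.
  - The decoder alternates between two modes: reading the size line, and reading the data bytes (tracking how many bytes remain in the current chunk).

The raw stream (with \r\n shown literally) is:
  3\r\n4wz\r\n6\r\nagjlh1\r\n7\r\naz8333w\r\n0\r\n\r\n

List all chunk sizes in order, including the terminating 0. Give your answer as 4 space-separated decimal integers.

Chunk 1: stream[0..1]='3' size=0x3=3, data at stream[3..6]='4wz' -> body[0..3], body so far='4wz'
Chunk 2: stream[8..9]='6' size=0x6=6, data at stream[11..17]='agjlh1' -> body[3..9], body so far='4wzagjlh1'
Chunk 3: stream[19..20]='7' size=0x7=7, data at stream[22..29]='az8333w' -> body[9..16], body so far='4wzagjlh1az8333w'
Chunk 4: stream[31..32]='0' size=0 (terminator). Final body='4wzagjlh1az8333w' (16 bytes)

Answer: 3 6 7 0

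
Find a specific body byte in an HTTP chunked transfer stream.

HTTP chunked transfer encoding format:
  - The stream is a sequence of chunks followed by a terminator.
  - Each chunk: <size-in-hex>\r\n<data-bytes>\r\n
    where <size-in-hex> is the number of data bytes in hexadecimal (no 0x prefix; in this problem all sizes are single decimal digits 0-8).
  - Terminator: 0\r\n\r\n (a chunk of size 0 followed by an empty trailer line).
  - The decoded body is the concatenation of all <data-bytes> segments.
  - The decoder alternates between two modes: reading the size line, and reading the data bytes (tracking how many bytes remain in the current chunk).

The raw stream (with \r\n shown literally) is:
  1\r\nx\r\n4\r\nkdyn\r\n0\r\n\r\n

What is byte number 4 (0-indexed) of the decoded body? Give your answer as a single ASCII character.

Answer: n

Derivation:
Chunk 1: stream[0..1]='1' size=0x1=1, data at stream[3..4]='x' -> body[0..1], body so far='x'
Chunk 2: stream[6..7]='4' size=0x4=4, data at stream[9..13]='kdyn' -> body[1..5], body so far='xkdyn'
Chunk 3: stream[15..16]='0' size=0 (terminator). Final body='xkdyn' (5 bytes)
Body byte 4 = 'n'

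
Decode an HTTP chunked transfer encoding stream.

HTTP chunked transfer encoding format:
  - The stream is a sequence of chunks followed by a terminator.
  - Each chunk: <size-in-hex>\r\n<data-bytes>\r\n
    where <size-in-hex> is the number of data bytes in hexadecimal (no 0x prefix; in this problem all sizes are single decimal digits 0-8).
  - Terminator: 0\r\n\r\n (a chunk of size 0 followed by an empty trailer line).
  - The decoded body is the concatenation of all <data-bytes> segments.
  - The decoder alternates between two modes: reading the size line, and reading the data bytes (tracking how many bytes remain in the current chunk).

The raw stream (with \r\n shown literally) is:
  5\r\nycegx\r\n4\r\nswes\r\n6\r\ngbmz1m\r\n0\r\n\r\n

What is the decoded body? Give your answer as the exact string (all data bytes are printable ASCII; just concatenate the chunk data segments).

Chunk 1: stream[0..1]='5' size=0x5=5, data at stream[3..8]='ycegx' -> body[0..5], body so far='ycegx'
Chunk 2: stream[10..11]='4' size=0x4=4, data at stream[13..17]='swes' -> body[5..9], body so far='ycegxswes'
Chunk 3: stream[19..20]='6' size=0x6=6, data at stream[22..28]='gbmz1m' -> body[9..15], body so far='ycegxswesgbmz1m'
Chunk 4: stream[30..31]='0' size=0 (terminator). Final body='ycegxswesgbmz1m' (15 bytes)

Answer: ycegxswesgbmz1m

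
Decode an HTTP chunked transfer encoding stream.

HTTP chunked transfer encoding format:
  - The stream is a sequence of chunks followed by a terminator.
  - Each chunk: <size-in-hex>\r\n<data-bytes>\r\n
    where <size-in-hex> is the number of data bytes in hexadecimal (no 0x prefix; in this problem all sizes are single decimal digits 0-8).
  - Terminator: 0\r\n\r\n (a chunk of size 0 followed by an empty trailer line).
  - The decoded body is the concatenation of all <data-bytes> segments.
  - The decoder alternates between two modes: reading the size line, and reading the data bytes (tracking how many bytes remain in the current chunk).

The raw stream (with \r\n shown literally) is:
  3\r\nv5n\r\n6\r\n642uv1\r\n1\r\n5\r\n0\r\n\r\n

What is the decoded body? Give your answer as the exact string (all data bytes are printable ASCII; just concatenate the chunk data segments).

Answer: v5n642uv15

Derivation:
Chunk 1: stream[0..1]='3' size=0x3=3, data at stream[3..6]='v5n' -> body[0..3], body so far='v5n'
Chunk 2: stream[8..9]='6' size=0x6=6, data at stream[11..17]='642uv1' -> body[3..9], body so far='v5n642uv1'
Chunk 3: stream[19..20]='1' size=0x1=1, data at stream[22..23]='5' -> body[9..10], body so far='v5n642uv15'
Chunk 4: stream[25..26]='0' size=0 (terminator). Final body='v5n642uv15' (10 bytes)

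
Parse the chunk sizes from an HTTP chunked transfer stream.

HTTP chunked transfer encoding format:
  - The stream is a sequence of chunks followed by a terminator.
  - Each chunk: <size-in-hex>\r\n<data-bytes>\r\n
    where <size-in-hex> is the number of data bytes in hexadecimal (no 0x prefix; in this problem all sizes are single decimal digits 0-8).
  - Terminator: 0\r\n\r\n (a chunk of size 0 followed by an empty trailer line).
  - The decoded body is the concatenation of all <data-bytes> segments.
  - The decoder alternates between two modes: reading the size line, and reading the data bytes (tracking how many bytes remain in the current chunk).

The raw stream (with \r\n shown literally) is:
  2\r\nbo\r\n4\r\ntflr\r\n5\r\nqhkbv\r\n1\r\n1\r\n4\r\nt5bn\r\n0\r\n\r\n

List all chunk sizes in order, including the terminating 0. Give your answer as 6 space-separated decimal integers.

Chunk 1: stream[0..1]='2' size=0x2=2, data at stream[3..5]='bo' -> body[0..2], body so far='bo'
Chunk 2: stream[7..8]='4' size=0x4=4, data at stream[10..14]='tflr' -> body[2..6], body so far='botflr'
Chunk 3: stream[16..17]='5' size=0x5=5, data at stream[19..24]='qhkbv' -> body[6..11], body so far='botflrqhkbv'
Chunk 4: stream[26..27]='1' size=0x1=1, data at stream[29..30]='1' -> body[11..12], body so far='botflrqhkbv1'
Chunk 5: stream[32..33]='4' size=0x4=4, data at stream[35..39]='t5bn' -> body[12..16], body so far='botflrqhkbv1t5bn'
Chunk 6: stream[41..42]='0' size=0 (terminator). Final body='botflrqhkbv1t5bn' (16 bytes)

Answer: 2 4 5 1 4 0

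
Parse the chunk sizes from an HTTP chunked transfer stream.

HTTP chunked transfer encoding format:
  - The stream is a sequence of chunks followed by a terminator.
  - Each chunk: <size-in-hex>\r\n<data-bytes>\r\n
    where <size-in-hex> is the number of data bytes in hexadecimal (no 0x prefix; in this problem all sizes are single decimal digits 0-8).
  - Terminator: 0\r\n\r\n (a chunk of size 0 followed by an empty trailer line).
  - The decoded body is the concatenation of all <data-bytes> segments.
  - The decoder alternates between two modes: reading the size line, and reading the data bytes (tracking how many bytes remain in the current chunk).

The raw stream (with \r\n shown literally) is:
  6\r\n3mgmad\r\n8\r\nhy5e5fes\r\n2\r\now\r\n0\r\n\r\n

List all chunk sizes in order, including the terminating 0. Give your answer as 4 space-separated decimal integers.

Chunk 1: stream[0..1]='6' size=0x6=6, data at stream[3..9]='3mgmad' -> body[0..6], body so far='3mgmad'
Chunk 2: stream[11..12]='8' size=0x8=8, data at stream[14..22]='hy5e5fes' -> body[6..14], body so far='3mgmadhy5e5fes'
Chunk 3: stream[24..25]='2' size=0x2=2, data at stream[27..29]='ow' -> body[14..16], body so far='3mgmadhy5e5fesow'
Chunk 4: stream[31..32]='0' size=0 (terminator). Final body='3mgmadhy5e5fesow' (16 bytes)

Answer: 6 8 2 0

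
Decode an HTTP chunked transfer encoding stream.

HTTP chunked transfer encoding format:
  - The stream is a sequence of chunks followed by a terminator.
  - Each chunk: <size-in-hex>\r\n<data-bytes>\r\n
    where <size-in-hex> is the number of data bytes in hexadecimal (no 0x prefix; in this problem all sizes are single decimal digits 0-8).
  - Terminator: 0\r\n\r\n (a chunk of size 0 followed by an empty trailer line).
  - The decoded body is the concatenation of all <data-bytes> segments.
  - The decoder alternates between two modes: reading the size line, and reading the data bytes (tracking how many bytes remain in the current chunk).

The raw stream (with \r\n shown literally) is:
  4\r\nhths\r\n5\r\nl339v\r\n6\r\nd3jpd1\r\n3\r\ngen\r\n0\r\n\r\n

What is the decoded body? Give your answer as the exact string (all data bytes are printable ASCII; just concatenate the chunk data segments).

Answer: hthsl339vd3jpd1gen

Derivation:
Chunk 1: stream[0..1]='4' size=0x4=4, data at stream[3..7]='hths' -> body[0..4], body so far='hths'
Chunk 2: stream[9..10]='5' size=0x5=5, data at stream[12..17]='l339v' -> body[4..9], body so far='hthsl339v'
Chunk 3: stream[19..20]='6' size=0x6=6, data at stream[22..28]='d3jpd1' -> body[9..15], body so far='hthsl339vd3jpd1'
Chunk 4: stream[30..31]='3' size=0x3=3, data at stream[33..36]='gen' -> body[15..18], body so far='hthsl339vd3jpd1gen'
Chunk 5: stream[38..39]='0' size=0 (terminator). Final body='hthsl339vd3jpd1gen' (18 bytes)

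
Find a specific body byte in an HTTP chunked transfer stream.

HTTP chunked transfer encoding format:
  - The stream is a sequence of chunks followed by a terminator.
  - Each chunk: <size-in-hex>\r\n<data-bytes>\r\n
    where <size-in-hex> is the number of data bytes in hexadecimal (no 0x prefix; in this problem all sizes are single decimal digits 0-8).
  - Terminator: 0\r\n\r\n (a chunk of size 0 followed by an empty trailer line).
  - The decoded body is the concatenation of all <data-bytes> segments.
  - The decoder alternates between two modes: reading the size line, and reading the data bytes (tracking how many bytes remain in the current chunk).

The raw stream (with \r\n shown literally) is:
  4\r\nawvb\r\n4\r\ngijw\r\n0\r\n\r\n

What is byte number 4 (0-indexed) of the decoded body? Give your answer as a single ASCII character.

Chunk 1: stream[0..1]='4' size=0x4=4, data at stream[3..7]='awvb' -> body[0..4], body so far='awvb'
Chunk 2: stream[9..10]='4' size=0x4=4, data at stream[12..16]='gijw' -> body[4..8], body so far='awvbgijw'
Chunk 3: stream[18..19]='0' size=0 (terminator). Final body='awvbgijw' (8 bytes)
Body byte 4 = 'g'

Answer: g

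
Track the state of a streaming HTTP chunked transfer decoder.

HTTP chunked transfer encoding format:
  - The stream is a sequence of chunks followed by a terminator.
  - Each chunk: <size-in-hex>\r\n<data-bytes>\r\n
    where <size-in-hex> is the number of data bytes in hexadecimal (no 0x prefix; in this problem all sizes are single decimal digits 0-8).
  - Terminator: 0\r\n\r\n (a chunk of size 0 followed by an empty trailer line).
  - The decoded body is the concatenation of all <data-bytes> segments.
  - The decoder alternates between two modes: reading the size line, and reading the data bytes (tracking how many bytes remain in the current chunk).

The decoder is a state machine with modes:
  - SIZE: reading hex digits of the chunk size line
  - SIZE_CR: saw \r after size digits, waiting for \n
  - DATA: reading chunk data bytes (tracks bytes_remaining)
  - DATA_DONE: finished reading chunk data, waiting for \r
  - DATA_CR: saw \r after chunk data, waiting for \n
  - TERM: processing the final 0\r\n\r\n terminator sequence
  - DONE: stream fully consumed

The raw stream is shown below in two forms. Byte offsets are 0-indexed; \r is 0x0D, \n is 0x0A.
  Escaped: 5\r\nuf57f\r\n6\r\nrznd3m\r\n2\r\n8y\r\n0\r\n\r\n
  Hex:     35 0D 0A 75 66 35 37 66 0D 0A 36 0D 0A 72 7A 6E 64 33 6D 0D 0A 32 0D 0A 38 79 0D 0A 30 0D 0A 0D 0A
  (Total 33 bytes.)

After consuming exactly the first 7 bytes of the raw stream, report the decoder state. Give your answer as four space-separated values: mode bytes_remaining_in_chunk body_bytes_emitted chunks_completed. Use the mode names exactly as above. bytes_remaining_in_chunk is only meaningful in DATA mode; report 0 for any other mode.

Answer: DATA 1 4 0

Derivation:
Byte 0 = '5': mode=SIZE remaining=0 emitted=0 chunks_done=0
Byte 1 = 0x0D: mode=SIZE_CR remaining=0 emitted=0 chunks_done=0
Byte 2 = 0x0A: mode=DATA remaining=5 emitted=0 chunks_done=0
Byte 3 = 'u': mode=DATA remaining=4 emitted=1 chunks_done=0
Byte 4 = 'f': mode=DATA remaining=3 emitted=2 chunks_done=0
Byte 5 = '5': mode=DATA remaining=2 emitted=3 chunks_done=0
Byte 6 = '7': mode=DATA remaining=1 emitted=4 chunks_done=0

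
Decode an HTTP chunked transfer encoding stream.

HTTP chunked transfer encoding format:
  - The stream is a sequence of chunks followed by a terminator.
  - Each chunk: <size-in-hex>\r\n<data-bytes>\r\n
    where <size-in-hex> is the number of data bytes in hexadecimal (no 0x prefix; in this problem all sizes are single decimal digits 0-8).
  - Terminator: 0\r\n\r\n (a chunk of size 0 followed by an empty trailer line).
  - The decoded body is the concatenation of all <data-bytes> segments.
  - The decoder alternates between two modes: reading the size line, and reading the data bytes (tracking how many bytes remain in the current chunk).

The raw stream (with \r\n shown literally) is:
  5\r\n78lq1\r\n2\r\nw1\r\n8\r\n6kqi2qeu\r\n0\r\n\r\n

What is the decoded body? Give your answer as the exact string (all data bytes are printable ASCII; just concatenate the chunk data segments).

Answer: 78lq1w16kqi2qeu

Derivation:
Chunk 1: stream[0..1]='5' size=0x5=5, data at stream[3..8]='78lq1' -> body[0..5], body so far='78lq1'
Chunk 2: stream[10..11]='2' size=0x2=2, data at stream[13..15]='w1' -> body[5..7], body so far='78lq1w1'
Chunk 3: stream[17..18]='8' size=0x8=8, data at stream[20..28]='6kqi2qeu' -> body[7..15], body so far='78lq1w16kqi2qeu'
Chunk 4: stream[30..31]='0' size=0 (terminator). Final body='78lq1w16kqi2qeu' (15 bytes)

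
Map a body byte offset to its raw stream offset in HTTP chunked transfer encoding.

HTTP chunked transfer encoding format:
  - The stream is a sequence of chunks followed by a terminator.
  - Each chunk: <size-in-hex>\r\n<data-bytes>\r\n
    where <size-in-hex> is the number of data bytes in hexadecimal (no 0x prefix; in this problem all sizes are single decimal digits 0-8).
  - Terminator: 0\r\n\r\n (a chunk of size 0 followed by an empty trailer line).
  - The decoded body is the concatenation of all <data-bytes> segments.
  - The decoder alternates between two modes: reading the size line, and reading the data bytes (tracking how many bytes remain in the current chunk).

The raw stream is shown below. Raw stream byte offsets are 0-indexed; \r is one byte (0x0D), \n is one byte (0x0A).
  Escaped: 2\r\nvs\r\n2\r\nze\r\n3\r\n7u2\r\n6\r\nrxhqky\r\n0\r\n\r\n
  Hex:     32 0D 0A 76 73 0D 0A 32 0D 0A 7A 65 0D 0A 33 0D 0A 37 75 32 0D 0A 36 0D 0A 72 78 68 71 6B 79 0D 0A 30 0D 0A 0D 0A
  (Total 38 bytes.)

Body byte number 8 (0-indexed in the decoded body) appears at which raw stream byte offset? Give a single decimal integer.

Answer: 26

Derivation:
Chunk 1: stream[0..1]='2' size=0x2=2, data at stream[3..5]='vs' -> body[0..2], body so far='vs'
Chunk 2: stream[7..8]='2' size=0x2=2, data at stream[10..12]='ze' -> body[2..4], body so far='vsze'
Chunk 3: stream[14..15]='3' size=0x3=3, data at stream[17..20]='7u2' -> body[4..7], body so far='vsze7u2'
Chunk 4: stream[22..23]='6' size=0x6=6, data at stream[25..31]='rxhqky' -> body[7..13], body so far='vsze7u2rxhqky'
Chunk 5: stream[33..34]='0' size=0 (terminator). Final body='vsze7u2rxhqky' (13 bytes)
Body byte 8 at stream offset 26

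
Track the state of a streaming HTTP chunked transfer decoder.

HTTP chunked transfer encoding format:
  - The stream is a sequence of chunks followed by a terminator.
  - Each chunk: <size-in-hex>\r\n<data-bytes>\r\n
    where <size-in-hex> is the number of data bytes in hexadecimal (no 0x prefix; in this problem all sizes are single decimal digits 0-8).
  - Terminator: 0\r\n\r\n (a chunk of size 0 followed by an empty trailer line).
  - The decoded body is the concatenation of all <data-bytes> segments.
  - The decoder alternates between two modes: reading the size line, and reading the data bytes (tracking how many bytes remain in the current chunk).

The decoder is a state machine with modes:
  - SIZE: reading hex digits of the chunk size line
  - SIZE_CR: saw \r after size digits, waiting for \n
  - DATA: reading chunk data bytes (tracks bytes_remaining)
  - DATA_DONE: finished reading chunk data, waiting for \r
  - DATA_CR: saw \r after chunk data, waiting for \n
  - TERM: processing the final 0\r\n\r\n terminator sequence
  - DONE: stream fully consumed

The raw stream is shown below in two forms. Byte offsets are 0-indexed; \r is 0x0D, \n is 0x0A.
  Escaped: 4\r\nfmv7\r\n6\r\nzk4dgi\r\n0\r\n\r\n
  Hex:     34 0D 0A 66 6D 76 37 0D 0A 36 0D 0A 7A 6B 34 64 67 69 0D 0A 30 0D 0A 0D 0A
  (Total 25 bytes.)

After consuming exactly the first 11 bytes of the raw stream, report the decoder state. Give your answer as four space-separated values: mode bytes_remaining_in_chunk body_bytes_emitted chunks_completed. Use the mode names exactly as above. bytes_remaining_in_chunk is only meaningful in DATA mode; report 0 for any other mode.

Answer: SIZE_CR 0 4 1

Derivation:
Byte 0 = '4': mode=SIZE remaining=0 emitted=0 chunks_done=0
Byte 1 = 0x0D: mode=SIZE_CR remaining=0 emitted=0 chunks_done=0
Byte 2 = 0x0A: mode=DATA remaining=4 emitted=0 chunks_done=0
Byte 3 = 'f': mode=DATA remaining=3 emitted=1 chunks_done=0
Byte 4 = 'm': mode=DATA remaining=2 emitted=2 chunks_done=0
Byte 5 = 'v': mode=DATA remaining=1 emitted=3 chunks_done=0
Byte 6 = '7': mode=DATA_DONE remaining=0 emitted=4 chunks_done=0
Byte 7 = 0x0D: mode=DATA_CR remaining=0 emitted=4 chunks_done=0
Byte 8 = 0x0A: mode=SIZE remaining=0 emitted=4 chunks_done=1
Byte 9 = '6': mode=SIZE remaining=0 emitted=4 chunks_done=1
Byte 10 = 0x0D: mode=SIZE_CR remaining=0 emitted=4 chunks_done=1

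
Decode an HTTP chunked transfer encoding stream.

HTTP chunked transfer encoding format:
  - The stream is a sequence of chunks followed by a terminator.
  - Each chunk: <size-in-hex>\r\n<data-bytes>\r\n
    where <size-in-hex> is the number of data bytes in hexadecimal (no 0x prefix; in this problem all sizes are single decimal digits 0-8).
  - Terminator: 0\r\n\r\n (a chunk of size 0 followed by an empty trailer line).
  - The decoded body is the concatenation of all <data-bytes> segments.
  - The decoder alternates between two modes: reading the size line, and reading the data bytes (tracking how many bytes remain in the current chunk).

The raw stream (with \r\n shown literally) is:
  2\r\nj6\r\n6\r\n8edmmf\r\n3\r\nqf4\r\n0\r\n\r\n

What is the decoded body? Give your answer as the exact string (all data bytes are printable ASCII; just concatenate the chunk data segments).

Chunk 1: stream[0..1]='2' size=0x2=2, data at stream[3..5]='j6' -> body[0..2], body so far='j6'
Chunk 2: stream[7..8]='6' size=0x6=6, data at stream[10..16]='8edmmf' -> body[2..8], body so far='j68edmmf'
Chunk 3: stream[18..19]='3' size=0x3=3, data at stream[21..24]='qf4' -> body[8..11], body so far='j68edmmfqf4'
Chunk 4: stream[26..27]='0' size=0 (terminator). Final body='j68edmmfqf4' (11 bytes)

Answer: j68edmmfqf4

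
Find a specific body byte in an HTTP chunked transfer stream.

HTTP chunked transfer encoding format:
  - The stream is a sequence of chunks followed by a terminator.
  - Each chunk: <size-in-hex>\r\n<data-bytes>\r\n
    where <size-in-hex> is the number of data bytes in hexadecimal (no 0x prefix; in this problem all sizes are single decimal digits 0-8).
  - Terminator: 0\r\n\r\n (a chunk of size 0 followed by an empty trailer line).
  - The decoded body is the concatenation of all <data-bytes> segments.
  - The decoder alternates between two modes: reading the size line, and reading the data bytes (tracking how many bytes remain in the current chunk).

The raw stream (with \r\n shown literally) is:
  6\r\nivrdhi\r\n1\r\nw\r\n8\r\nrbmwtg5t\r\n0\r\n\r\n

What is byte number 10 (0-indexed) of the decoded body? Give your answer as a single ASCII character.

Chunk 1: stream[0..1]='6' size=0x6=6, data at stream[3..9]='ivrdhi' -> body[0..6], body so far='ivrdhi'
Chunk 2: stream[11..12]='1' size=0x1=1, data at stream[14..15]='w' -> body[6..7], body so far='ivrdhiw'
Chunk 3: stream[17..18]='8' size=0x8=8, data at stream[20..28]='rbmwtg5t' -> body[7..15], body so far='ivrdhiwrbmwtg5t'
Chunk 4: stream[30..31]='0' size=0 (terminator). Final body='ivrdhiwrbmwtg5t' (15 bytes)
Body byte 10 = 'w'

Answer: w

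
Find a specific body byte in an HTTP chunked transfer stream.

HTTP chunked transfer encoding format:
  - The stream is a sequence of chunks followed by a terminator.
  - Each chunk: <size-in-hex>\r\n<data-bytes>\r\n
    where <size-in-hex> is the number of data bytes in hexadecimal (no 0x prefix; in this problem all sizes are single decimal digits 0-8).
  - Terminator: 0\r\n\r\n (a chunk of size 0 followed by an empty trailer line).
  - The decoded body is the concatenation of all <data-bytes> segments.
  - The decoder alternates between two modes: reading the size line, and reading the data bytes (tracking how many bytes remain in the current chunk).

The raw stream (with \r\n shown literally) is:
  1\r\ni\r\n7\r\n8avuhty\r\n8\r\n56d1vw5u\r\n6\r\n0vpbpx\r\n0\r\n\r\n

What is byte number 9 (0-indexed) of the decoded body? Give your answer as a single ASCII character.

Chunk 1: stream[0..1]='1' size=0x1=1, data at stream[3..4]='i' -> body[0..1], body so far='i'
Chunk 2: stream[6..7]='7' size=0x7=7, data at stream[9..16]='8avuhty' -> body[1..8], body so far='i8avuhty'
Chunk 3: stream[18..19]='8' size=0x8=8, data at stream[21..29]='56d1vw5u' -> body[8..16], body so far='i8avuhty56d1vw5u'
Chunk 4: stream[31..32]='6' size=0x6=6, data at stream[34..40]='0vpbpx' -> body[16..22], body so far='i8avuhty56d1vw5u0vpbpx'
Chunk 5: stream[42..43]='0' size=0 (terminator). Final body='i8avuhty56d1vw5u0vpbpx' (22 bytes)
Body byte 9 = '6'

Answer: 6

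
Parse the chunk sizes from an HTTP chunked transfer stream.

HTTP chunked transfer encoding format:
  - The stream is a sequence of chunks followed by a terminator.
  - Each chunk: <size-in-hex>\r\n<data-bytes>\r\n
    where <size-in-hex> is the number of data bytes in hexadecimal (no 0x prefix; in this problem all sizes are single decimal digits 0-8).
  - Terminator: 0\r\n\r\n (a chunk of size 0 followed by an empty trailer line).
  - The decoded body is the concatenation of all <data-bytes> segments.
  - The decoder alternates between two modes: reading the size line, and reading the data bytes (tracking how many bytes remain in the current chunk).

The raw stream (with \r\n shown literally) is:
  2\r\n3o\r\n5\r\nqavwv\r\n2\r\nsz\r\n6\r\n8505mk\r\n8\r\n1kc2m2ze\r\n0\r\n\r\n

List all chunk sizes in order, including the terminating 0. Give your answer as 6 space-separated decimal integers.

Answer: 2 5 2 6 8 0

Derivation:
Chunk 1: stream[0..1]='2' size=0x2=2, data at stream[3..5]='3o' -> body[0..2], body so far='3o'
Chunk 2: stream[7..8]='5' size=0x5=5, data at stream[10..15]='qavwv' -> body[2..7], body so far='3oqavwv'
Chunk 3: stream[17..18]='2' size=0x2=2, data at stream[20..22]='sz' -> body[7..9], body so far='3oqavwvsz'
Chunk 4: stream[24..25]='6' size=0x6=6, data at stream[27..33]='8505mk' -> body[9..15], body so far='3oqavwvsz8505mk'
Chunk 5: stream[35..36]='8' size=0x8=8, data at stream[38..46]='1kc2m2ze' -> body[15..23], body so far='3oqavwvsz8505mk1kc2m2ze'
Chunk 6: stream[48..49]='0' size=0 (terminator). Final body='3oqavwvsz8505mk1kc2m2ze' (23 bytes)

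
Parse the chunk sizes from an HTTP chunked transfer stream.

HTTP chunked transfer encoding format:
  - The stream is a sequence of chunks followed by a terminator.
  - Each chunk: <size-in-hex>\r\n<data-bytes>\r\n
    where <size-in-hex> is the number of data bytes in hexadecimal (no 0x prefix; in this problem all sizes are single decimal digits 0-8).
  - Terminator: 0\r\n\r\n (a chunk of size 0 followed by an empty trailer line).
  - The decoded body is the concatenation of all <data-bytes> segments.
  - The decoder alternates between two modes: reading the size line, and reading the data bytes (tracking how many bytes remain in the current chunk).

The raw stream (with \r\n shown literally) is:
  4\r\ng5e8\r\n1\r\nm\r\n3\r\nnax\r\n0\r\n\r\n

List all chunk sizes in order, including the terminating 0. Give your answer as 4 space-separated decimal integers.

Chunk 1: stream[0..1]='4' size=0x4=4, data at stream[3..7]='g5e8' -> body[0..4], body so far='g5e8'
Chunk 2: stream[9..10]='1' size=0x1=1, data at stream[12..13]='m' -> body[4..5], body so far='g5e8m'
Chunk 3: stream[15..16]='3' size=0x3=3, data at stream[18..21]='nax' -> body[5..8], body so far='g5e8mnax'
Chunk 4: stream[23..24]='0' size=0 (terminator). Final body='g5e8mnax' (8 bytes)

Answer: 4 1 3 0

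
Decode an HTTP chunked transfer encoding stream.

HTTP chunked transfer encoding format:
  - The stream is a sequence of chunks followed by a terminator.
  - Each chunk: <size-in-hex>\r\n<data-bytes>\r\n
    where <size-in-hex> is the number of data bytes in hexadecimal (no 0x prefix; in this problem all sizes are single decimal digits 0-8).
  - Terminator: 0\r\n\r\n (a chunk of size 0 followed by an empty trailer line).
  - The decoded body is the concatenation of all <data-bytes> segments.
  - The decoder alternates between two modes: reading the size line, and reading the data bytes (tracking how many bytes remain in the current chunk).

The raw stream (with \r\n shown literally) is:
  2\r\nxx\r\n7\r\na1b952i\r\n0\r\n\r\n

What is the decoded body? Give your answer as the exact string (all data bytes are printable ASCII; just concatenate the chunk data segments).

Chunk 1: stream[0..1]='2' size=0x2=2, data at stream[3..5]='xx' -> body[0..2], body so far='xx'
Chunk 2: stream[7..8]='7' size=0x7=7, data at stream[10..17]='a1b952i' -> body[2..9], body so far='xxa1b952i'
Chunk 3: stream[19..20]='0' size=0 (terminator). Final body='xxa1b952i' (9 bytes)

Answer: xxa1b952i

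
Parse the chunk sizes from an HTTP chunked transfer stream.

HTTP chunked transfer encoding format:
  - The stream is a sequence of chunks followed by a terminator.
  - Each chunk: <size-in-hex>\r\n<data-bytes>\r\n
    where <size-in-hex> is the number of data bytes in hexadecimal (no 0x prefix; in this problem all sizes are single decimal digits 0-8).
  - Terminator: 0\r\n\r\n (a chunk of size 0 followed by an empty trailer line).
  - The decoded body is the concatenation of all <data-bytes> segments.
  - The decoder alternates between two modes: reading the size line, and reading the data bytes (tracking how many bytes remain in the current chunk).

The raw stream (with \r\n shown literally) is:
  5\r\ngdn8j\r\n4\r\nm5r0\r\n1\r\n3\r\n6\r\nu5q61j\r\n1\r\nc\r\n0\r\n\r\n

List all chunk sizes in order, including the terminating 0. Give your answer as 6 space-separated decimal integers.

Answer: 5 4 1 6 1 0

Derivation:
Chunk 1: stream[0..1]='5' size=0x5=5, data at stream[3..8]='gdn8j' -> body[0..5], body so far='gdn8j'
Chunk 2: stream[10..11]='4' size=0x4=4, data at stream[13..17]='m5r0' -> body[5..9], body so far='gdn8jm5r0'
Chunk 3: stream[19..20]='1' size=0x1=1, data at stream[22..23]='3' -> body[9..10], body so far='gdn8jm5r03'
Chunk 4: stream[25..26]='6' size=0x6=6, data at stream[28..34]='u5q61j' -> body[10..16], body so far='gdn8jm5r03u5q61j'
Chunk 5: stream[36..37]='1' size=0x1=1, data at stream[39..40]='c' -> body[16..17], body so far='gdn8jm5r03u5q61jc'
Chunk 6: stream[42..43]='0' size=0 (terminator). Final body='gdn8jm5r03u5q61jc' (17 bytes)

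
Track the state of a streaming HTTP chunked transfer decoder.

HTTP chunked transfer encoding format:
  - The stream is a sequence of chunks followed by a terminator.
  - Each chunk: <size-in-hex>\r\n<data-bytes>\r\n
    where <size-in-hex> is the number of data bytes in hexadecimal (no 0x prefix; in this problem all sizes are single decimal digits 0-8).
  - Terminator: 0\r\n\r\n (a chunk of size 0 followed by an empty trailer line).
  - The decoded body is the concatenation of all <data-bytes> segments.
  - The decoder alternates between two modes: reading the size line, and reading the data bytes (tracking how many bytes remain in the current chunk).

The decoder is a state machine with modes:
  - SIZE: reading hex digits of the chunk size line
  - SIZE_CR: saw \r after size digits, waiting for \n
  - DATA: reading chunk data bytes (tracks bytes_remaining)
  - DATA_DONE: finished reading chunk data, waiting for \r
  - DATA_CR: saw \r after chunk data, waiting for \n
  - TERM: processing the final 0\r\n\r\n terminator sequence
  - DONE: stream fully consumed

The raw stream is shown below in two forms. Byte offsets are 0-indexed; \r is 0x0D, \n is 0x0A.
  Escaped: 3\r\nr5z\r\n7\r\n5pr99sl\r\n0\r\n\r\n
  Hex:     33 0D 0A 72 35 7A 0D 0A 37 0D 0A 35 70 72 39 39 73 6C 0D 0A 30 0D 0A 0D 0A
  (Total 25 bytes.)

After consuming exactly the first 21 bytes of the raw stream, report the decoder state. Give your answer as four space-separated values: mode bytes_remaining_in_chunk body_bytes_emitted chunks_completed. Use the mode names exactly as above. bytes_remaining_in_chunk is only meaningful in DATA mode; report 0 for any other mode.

Answer: SIZE 0 10 2

Derivation:
Byte 0 = '3': mode=SIZE remaining=0 emitted=0 chunks_done=0
Byte 1 = 0x0D: mode=SIZE_CR remaining=0 emitted=0 chunks_done=0
Byte 2 = 0x0A: mode=DATA remaining=3 emitted=0 chunks_done=0
Byte 3 = 'r': mode=DATA remaining=2 emitted=1 chunks_done=0
Byte 4 = '5': mode=DATA remaining=1 emitted=2 chunks_done=0
Byte 5 = 'z': mode=DATA_DONE remaining=0 emitted=3 chunks_done=0
Byte 6 = 0x0D: mode=DATA_CR remaining=0 emitted=3 chunks_done=0
Byte 7 = 0x0A: mode=SIZE remaining=0 emitted=3 chunks_done=1
Byte 8 = '7': mode=SIZE remaining=0 emitted=3 chunks_done=1
Byte 9 = 0x0D: mode=SIZE_CR remaining=0 emitted=3 chunks_done=1
Byte 10 = 0x0A: mode=DATA remaining=7 emitted=3 chunks_done=1
Byte 11 = '5': mode=DATA remaining=6 emitted=4 chunks_done=1
Byte 12 = 'p': mode=DATA remaining=5 emitted=5 chunks_done=1
Byte 13 = 'r': mode=DATA remaining=4 emitted=6 chunks_done=1
Byte 14 = '9': mode=DATA remaining=3 emitted=7 chunks_done=1
Byte 15 = '9': mode=DATA remaining=2 emitted=8 chunks_done=1
Byte 16 = 's': mode=DATA remaining=1 emitted=9 chunks_done=1
Byte 17 = 'l': mode=DATA_DONE remaining=0 emitted=10 chunks_done=1
Byte 18 = 0x0D: mode=DATA_CR remaining=0 emitted=10 chunks_done=1
Byte 19 = 0x0A: mode=SIZE remaining=0 emitted=10 chunks_done=2
Byte 20 = '0': mode=SIZE remaining=0 emitted=10 chunks_done=2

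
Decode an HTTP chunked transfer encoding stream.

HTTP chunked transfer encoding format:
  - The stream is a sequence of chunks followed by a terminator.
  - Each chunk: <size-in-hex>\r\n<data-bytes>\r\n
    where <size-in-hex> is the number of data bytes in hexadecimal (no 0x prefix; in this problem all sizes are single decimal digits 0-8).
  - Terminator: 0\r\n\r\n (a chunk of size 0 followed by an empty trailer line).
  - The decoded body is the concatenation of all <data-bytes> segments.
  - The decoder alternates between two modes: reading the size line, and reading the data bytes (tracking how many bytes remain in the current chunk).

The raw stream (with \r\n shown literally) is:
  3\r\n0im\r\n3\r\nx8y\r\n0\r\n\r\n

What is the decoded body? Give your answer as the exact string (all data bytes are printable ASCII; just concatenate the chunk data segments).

Chunk 1: stream[0..1]='3' size=0x3=3, data at stream[3..6]='0im' -> body[0..3], body so far='0im'
Chunk 2: stream[8..9]='3' size=0x3=3, data at stream[11..14]='x8y' -> body[3..6], body so far='0imx8y'
Chunk 3: stream[16..17]='0' size=0 (terminator). Final body='0imx8y' (6 bytes)

Answer: 0imx8y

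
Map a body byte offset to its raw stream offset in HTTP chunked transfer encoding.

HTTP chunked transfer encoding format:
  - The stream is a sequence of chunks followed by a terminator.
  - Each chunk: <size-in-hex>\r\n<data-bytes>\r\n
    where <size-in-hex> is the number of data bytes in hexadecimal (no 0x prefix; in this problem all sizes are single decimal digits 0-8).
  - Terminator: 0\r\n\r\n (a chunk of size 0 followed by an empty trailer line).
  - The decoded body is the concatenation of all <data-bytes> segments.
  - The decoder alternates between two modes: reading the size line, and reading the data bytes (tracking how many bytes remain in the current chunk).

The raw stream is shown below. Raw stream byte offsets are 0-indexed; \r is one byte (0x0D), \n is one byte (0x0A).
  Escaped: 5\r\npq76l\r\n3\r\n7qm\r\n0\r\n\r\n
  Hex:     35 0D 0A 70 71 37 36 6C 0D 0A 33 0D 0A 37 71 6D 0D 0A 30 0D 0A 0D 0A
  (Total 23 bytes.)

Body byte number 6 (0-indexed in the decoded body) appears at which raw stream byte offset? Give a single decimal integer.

Answer: 14

Derivation:
Chunk 1: stream[0..1]='5' size=0x5=5, data at stream[3..8]='pq76l' -> body[0..5], body so far='pq76l'
Chunk 2: stream[10..11]='3' size=0x3=3, data at stream[13..16]='7qm' -> body[5..8], body so far='pq76l7qm'
Chunk 3: stream[18..19]='0' size=0 (terminator). Final body='pq76l7qm' (8 bytes)
Body byte 6 at stream offset 14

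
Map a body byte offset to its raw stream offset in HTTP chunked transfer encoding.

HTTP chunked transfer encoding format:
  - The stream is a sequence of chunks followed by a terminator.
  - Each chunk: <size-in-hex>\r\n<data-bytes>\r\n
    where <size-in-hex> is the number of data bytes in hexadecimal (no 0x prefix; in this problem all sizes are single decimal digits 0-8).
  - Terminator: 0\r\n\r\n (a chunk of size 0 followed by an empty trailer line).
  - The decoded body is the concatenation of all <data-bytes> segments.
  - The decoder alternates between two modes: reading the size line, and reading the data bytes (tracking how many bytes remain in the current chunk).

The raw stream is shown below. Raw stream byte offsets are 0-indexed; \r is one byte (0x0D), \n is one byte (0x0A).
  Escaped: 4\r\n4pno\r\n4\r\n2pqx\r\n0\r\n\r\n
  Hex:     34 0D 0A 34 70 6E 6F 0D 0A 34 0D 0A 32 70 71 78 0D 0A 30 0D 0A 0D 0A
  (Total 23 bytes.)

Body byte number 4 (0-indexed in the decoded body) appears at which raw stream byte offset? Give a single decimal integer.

Chunk 1: stream[0..1]='4' size=0x4=4, data at stream[3..7]='4pno' -> body[0..4], body so far='4pno'
Chunk 2: stream[9..10]='4' size=0x4=4, data at stream[12..16]='2pqx' -> body[4..8], body so far='4pno2pqx'
Chunk 3: stream[18..19]='0' size=0 (terminator). Final body='4pno2pqx' (8 bytes)
Body byte 4 at stream offset 12

Answer: 12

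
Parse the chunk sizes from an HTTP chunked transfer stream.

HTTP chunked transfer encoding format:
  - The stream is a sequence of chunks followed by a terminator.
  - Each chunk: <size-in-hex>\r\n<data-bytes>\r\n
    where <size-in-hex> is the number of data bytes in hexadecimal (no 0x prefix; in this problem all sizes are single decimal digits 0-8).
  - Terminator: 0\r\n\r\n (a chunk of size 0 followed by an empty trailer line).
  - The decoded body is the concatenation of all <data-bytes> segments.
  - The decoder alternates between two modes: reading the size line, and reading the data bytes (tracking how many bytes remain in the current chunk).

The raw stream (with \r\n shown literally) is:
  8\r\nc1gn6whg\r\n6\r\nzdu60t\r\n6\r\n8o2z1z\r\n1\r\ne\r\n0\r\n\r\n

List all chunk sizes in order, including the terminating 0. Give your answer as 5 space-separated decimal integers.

Answer: 8 6 6 1 0

Derivation:
Chunk 1: stream[0..1]='8' size=0x8=8, data at stream[3..11]='c1gn6whg' -> body[0..8], body so far='c1gn6whg'
Chunk 2: stream[13..14]='6' size=0x6=6, data at stream[16..22]='zdu60t' -> body[8..14], body so far='c1gn6whgzdu60t'
Chunk 3: stream[24..25]='6' size=0x6=6, data at stream[27..33]='8o2z1z' -> body[14..20], body so far='c1gn6whgzdu60t8o2z1z'
Chunk 4: stream[35..36]='1' size=0x1=1, data at stream[38..39]='e' -> body[20..21], body so far='c1gn6whgzdu60t8o2z1ze'
Chunk 5: stream[41..42]='0' size=0 (terminator). Final body='c1gn6whgzdu60t8o2z1ze' (21 bytes)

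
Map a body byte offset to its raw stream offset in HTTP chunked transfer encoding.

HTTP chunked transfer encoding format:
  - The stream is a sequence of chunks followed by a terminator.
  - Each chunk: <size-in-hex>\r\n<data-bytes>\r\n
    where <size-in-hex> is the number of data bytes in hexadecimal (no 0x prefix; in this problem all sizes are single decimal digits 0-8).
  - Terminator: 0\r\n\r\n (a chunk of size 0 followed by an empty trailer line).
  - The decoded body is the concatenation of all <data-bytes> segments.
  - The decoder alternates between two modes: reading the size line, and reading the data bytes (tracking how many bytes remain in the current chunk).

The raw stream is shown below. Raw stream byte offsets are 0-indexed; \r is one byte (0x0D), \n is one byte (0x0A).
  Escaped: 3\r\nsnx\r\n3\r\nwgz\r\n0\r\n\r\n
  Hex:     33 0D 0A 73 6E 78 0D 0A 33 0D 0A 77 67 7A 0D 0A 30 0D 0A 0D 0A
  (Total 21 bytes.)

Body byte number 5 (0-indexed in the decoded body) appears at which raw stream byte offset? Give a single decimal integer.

Chunk 1: stream[0..1]='3' size=0x3=3, data at stream[3..6]='snx' -> body[0..3], body so far='snx'
Chunk 2: stream[8..9]='3' size=0x3=3, data at stream[11..14]='wgz' -> body[3..6], body so far='snxwgz'
Chunk 3: stream[16..17]='0' size=0 (terminator). Final body='snxwgz' (6 bytes)
Body byte 5 at stream offset 13

Answer: 13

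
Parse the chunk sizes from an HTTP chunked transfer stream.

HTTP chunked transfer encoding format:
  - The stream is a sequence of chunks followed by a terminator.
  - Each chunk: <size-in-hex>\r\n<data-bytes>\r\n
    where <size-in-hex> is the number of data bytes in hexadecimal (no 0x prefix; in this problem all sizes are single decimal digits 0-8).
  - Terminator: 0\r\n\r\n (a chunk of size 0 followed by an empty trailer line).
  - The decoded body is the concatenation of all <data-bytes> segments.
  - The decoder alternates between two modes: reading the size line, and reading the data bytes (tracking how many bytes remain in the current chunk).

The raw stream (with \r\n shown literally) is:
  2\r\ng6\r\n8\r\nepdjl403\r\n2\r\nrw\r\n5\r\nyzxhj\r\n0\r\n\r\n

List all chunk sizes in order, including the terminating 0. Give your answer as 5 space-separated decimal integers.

Answer: 2 8 2 5 0

Derivation:
Chunk 1: stream[0..1]='2' size=0x2=2, data at stream[3..5]='g6' -> body[0..2], body so far='g6'
Chunk 2: stream[7..8]='8' size=0x8=8, data at stream[10..18]='epdjl403' -> body[2..10], body so far='g6epdjl403'
Chunk 3: stream[20..21]='2' size=0x2=2, data at stream[23..25]='rw' -> body[10..12], body so far='g6epdjl403rw'
Chunk 4: stream[27..28]='5' size=0x5=5, data at stream[30..35]='yzxhj' -> body[12..17], body so far='g6epdjl403rwyzxhj'
Chunk 5: stream[37..38]='0' size=0 (terminator). Final body='g6epdjl403rwyzxhj' (17 bytes)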